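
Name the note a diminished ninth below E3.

D##2

Counting two letter names plus an octave down from E lands on D.
A diminished ninth spans 12 semitones, so from E3 the target pitch is D##2.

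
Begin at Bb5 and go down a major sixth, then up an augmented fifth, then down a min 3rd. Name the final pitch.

F#5

A major sixth down from Bb5 is Db5.
Up an augmented fifth from Db5: A5 (8 semitones up).
A5 down a minor third → F#5 (3 semitones).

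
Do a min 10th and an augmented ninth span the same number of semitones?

A minor tenth = 15 semitones = an augmented ninth; enharmonically equal.

Yes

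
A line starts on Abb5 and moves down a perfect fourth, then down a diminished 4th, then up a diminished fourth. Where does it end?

Abb5 down a perfect fourth → Ebb5 (5 semitones).
Ebb5 down a diminished fourth → Bb4 (4 semitones).
Bb4 up a diminished fourth → Ebb5 (4 semitones).

Ebb5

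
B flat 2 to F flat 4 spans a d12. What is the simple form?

Take out an octave (7 from the number): 12 − 7 = 5.
That makes a diminished twelfth a compound diminished fifth — an octave plus a diminished fifth.

diminished 5th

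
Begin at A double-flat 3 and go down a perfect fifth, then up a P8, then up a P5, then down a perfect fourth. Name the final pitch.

E double-flat 4

A perfect fifth down from Abb3 is Dbb3.
A perfect octave up from Dbb3 is Dbb4.
Up a perfect fifth from Dbb4: Abb4 (7 semitones up).
Down a perfect fourth from Abb4: Ebb4 (5 semitones down).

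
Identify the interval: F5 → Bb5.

P4

F to B spans four letter names (F-G-A-B), so the interval is some kind of fourth.
Counting semitones, F5→Bb5 is 5, which is the perfect fourth.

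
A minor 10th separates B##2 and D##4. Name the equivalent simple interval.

m3

Each octave removed subtracts seven from the number: 10 − 7 = 3.
That makes a minor tenth a compound minor third — an octave plus a minor third.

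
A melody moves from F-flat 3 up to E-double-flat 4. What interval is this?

F to E spans seven letter names (F-G-A-B-C-D-E): a seventh.
A major seventh would be 11 semitones, but Fb3 to Ebb4 is 10 — one semitone narrower, making it a minor seventh.

minor seventh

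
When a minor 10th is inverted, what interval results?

First reduce the compound minor tenth to its simple form, a minor third.
Inverted interval numbers add to nine, so a third pairs with a sixth (3 + 6 = 9).
Quality inverts too: minor becomes major. That makes the inversion a major sixth.

major sixth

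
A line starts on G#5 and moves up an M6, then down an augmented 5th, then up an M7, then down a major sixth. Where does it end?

Up a major sixth from G#5: E#6 (9 semitones up).
Down an augmented fifth from E#6: A5 (8 semitones down).
A major seventh up from A5 is G#6.
G#6 down a major sixth → B5 (9 semitones).

B5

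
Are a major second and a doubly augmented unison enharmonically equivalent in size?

Yes

Both span 2 semitones: a major second and a doubly augmented unison are the same chromatic distance.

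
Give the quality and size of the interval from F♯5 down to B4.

perfect fifth

Descending from F#5 to B4 is the same interval as ascending B4 to F#5.
B to F spans five letter names (B-C-D-E-F): a fifth.
B4 to F#5 is 7 semitones, matching the perfect fifth exactly, so the quality is perfect.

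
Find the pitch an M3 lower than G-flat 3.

E-double-flat 3

Counting three letter names down from G lands on E.
Moving 4 semitones down from Gb3 (the size of a major third) reaches Ebb3.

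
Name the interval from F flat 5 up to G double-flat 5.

minor second

F to G spans two letter names (F-G) — that makes it a second of some quality.
A major second would be 2 semitones, but Fb5 to Gbb5 is 1 — one semitone narrower, making it a minor second.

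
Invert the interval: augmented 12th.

First reduce the compound augmented twelfth to its simple form, an augmented fifth.
Inverted interval numbers add to nine, so a fifth pairs with a fourth (5 + 4 = 9).
Quality inverts too: augmented becomes diminished. That makes the inversion a diminished fourth.

diminished 4th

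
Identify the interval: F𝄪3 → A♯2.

major sixth

Descending from F##3 to A#2 is the same interval as ascending A#2 to F##3.
A to F spans six letter names (A-B-C-D-E-F), so the interval is some kind of sixth.
The major sixth spans 9 semitones, and A#2 to F##3 is exactly 9 semitones — so this is a major sixth.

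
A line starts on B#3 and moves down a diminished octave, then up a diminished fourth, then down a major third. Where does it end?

B#3 down a diminished octave → B##2 (11 semitones).
A diminished fourth up from B##2 is E#3.
Down a major third from E#3: C#3 (4 semitones down).

C#3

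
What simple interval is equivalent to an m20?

m6

Take out 2 octaves (14 from the number): 20 − 14 = 6.
That makes a minor twentieth a compound minor sixth — 2 octaves plus a minor sixth.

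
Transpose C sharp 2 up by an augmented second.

D double-sharp 2

Counting two letter names up from C lands on D.
An augmented second is 3 semitones; 3 semitones up from C#2 gives D##2.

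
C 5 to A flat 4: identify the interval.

M3

Descending from C5 to Ab4 is the same interval as ascending Ab4 to C5.
A to C spans three letter names (A-B-C) — that makes it a third of some quality.
Counting semitones, Ab4→C5 is 4, which is the major third.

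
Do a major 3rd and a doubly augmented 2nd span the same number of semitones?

Yes

A major third = 4 semitones = a doubly augmented second; enharmonically equal.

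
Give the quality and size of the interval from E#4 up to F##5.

E to F spans two letter names (E-F), plus an octave — that makes it a ninth of some quality.
The major ninth spans 14 semitones, and E#4 to F##5 is exactly 14 semitones — so this is a major ninth.
(Equivalently, a compound major second: a major second plus an octave.)

major ninth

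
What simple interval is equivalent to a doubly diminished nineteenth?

doubly diminished fifth

Take out 2 octaves (14 from the number): 19 − 14 = 5.
That makes a doubly diminished nineteenth a compound doubly diminished fifth — 2 octaves plus a doubly diminished fifth.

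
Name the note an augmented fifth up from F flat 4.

Five letter names up from F: C.
An augmented fifth spans 8 semitones, so from Fb4 the target pitch is C5.

C 5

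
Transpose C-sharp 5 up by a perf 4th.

Four letter names up from C: F.
A perfect fourth is 5 semitones; 5 semitones up from C#5 gives F#5.

F-sharp 5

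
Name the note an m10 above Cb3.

Ebb4

Three letters up from C (plus an octave) reaches E.
Moving 15 semitones up from Cb3 (the size of a minor tenth) reaches Ebb4.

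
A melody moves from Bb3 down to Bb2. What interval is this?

Descending from Bb3 to Bb2 is the same interval as ascending Bb2 to Bb3.
B to B is the same letter name, plus an octave — that makes it an octave of some quality.
Bb2 to Bb3 is 12 semitones, matching the perfect octave exactly, so the quality is perfect.

perfect octave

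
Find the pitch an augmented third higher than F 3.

A-sharp 3

Counting three letter names up from F lands on A.
An augmented third spans 5 semitones, so from F3 the target pitch is A#3.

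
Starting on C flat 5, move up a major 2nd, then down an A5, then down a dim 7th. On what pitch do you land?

Up a major second from Cb5: Db5 (2 semitones up).
An augmented fifth down from Db5 is Gbb4.
Gbb4 down a diminished seventh → Ab3 (9 semitones).

A flat 3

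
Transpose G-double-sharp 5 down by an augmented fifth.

Five letter names down from G: C.
An augmented fifth is 8 semitones; 8 semitones down from G##5 gives C#5.

C-sharp 5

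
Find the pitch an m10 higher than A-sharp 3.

C-sharp 5

Counting three letter names plus an octave up from A lands on C.
A minor tenth spans 15 semitones, so from A#3 the target pitch is C#5.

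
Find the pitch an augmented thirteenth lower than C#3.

Eb1

Six letters down from C (plus an octave) reaches E.
An augmented thirteenth spans 22 semitones, so from C#3 the target pitch is Eb1.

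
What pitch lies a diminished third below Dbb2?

Three letter names down from D: B.
A diminished third is 2 semitones; 2 semitones down from Dbb2 gives Bb1.

Bb1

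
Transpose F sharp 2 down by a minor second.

Two letter names down from F: E.
A minor second spans 1 semitone, so from F#2 the target pitch is E#2.

E sharp 2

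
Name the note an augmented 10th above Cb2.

E3

Counting three letter names plus an octave up from C lands on E.
An augmented tenth is 17 semitones; 17 semitones up from Cb2 gives E3.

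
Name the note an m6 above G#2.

Counting six letter names up from G lands on E.
Moving 8 semitones up from G#2 (the size of a minor sixth) reaches E3.

E3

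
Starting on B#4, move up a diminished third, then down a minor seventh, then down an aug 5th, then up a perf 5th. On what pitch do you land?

B#4 up a diminished third → D5 (2 semitones).
D5 down a minor seventh → E4 (10 semitones).
Down an augmented fifth from E4: Ab3 (8 semitones down).
A perfect fifth up from Ab3 is Eb4.

Eb4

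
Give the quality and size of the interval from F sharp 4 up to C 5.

F to C spans five letter names (F-G-A-B-C) — that makes it a fifth of some quality.
F#4 to C5 spans 6 semitones — one semitone narrower than the perfect fifth (7) — giving a diminished fifth.

diminished fifth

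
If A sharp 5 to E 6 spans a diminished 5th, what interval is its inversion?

Interval numbers invert to sum to nine: 5 + 4 = 9, so a fifth inverts to a fourth.
The quality also flips — diminished becomes augmented — giving an augmented fourth.

augmented fourth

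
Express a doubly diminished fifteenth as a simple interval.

Subtracting seven from the interval number removes an octave: 15 − 7 = 8.
That makes a doubly diminished fifteenth a compound doubly diminished octave — an octave plus a doubly diminished octave.

doubly diminished octave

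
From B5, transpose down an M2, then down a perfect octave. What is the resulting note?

A major second down from B5 is A5.
Down a perfect octave from A5: A4 (12 semitones down).

A4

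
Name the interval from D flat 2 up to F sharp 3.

augmented 10th

D to F spans three letter names (D-E-F), plus an octave — that makes it a tenth of some quality.
The major tenth is 16 semitones; here we have 17, one semitone wider: augmented.
(Equivalently, a compound augmented third: an augmented third plus an octave.)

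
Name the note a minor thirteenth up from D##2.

Six letters up from D (plus an octave) reaches B.
A minor thirteenth is 20 semitones; 20 semitones up from D##2 gives B#3.

B#3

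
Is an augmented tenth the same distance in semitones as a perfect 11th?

Yes

An augmented tenth = 17 semitones = a perfect eleventh; enharmonically equal.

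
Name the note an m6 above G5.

Eb6

The sixth takes the letter from G up to E.
A minor sixth is 8 semitones; 8 semitones up from G5 gives Eb6.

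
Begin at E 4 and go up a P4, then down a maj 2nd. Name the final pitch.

G 4

A perfect fourth up from E4 is A4.
Down a major second from A4: G4 (2 semitones down).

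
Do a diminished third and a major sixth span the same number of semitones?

No

A diminished third is 2 semitones but a major sixth is 9 semitones — different sizes.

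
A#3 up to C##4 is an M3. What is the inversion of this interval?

m6

Inverted interval numbers add to nine, so a third pairs with a sixth (3 + 6 = 9).
And major becomes minor under inversion, so we get a minor sixth.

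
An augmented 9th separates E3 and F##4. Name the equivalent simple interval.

A2

Take out an octave (7 from the number): 9 − 7 = 2.
That makes an augmented ninth a compound augmented second — an octave plus an augmented second.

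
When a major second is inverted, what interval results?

Inverted interval numbers add to nine, so a second pairs with a seventh (2 + 7 = 9).
Quality inverts too: major becomes minor. That makes the inversion a minor seventh.

minor seventh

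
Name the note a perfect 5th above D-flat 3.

Counting five letter names up from D lands on A.
A perfect fifth spans 7 semitones, so from Db3 the target pitch is Ab3.

A-flat 3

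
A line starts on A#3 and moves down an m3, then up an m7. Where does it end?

E#4

A minor third down from A#3 is F##3.
Up a minor seventh from F##3: E#4 (10 semitones up).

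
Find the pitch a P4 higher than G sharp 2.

C sharp 3

The fourth takes the letter from G up to C.
A perfect fourth spans 5 semitones, so from G#2 the target pitch is C#3.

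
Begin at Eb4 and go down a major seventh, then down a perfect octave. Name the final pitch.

Fb2

Down a major seventh from Eb4: Fb3 (11 semitones down).
Fb3 down a perfect octave → Fb2 (12 semitones).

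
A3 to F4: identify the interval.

A to F spans six letter names (A-B-C-D-E-F), so the interval is some kind of sixth.
At 8 semitones, A3→F4 falls one short of a major sixth: minor.

m6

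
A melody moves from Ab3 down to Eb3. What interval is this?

Descending from Ab3 to Eb3 is the same interval as ascending Eb3 to Ab3.
E to A spans four letter names (E-F-G-A): a fourth.
The perfect fourth spans 5 semitones, and Eb3 to Ab3 is exactly 5 semitones — so this is a perfect fourth.

perfect fourth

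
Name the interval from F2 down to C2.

perfect fourth

Descending from F2 to C2 is the same interval as ascending C2 to F2.
C to F spans four letter names (C-D-E-F): a fourth.
The perfect fourth spans 5 semitones, and C2 to F2 is exactly 5 semitones — so this is a perfect fourth.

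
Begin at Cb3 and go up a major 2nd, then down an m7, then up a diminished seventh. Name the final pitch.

Cb3 up a major second → Db3 (2 semitones).
Db3 down a minor seventh → Eb2 (10 semitones).
A diminished seventh up from Eb2 is Dbb3.

Dbb3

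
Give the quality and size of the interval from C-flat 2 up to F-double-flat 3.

C to F spans four letter names (C-D-E-F), plus an octave, so the interval is some kind of eleventh.
Cb2 to Fbb3 spans 16 semitones — one semitone narrower than the perfect eleventh (17) — giving a diminished eleventh.
(Equivalently, a compound diminished fourth: a diminished fourth plus an octave.)

d11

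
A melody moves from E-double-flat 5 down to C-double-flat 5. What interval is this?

Descending from Ebb5 to Cbb5 is the same interval as ascending Cbb5 to Ebb5.
C to E spans three letter names (C-D-E): a third.
Cbb5 to Ebb5 is 4 semitones, matching the major third exactly, so the quality is major.

major 3rd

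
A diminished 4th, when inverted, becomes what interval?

augmented fifth

The rule of nine gives the new number: 9 − 4 = 5, so a fourth becomes a fifth.
And diminished becomes augmented under inversion, so we get an augmented fifth.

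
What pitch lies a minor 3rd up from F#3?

A3

Counting three letter names up from F lands on A.
A minor third is 3 semitones; 3 semitones up from F#3 gives A3.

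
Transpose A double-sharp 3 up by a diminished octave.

A sharp 4

An octave keeps the letter name A, an octave up from A.
Moving 11 semitones up from A##3 (the size of a diminished octave) reaches A#4.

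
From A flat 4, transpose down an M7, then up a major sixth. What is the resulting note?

G flat 4

A major seventh down from Ab4 is Bbb3.
Bbb3 up a major sixth → Gb4 (9 semitones).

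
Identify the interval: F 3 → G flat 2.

Descending from F3 to Gb2 is the same interval as ascending Gb2 to F3.
G to F spans seven letter names (G-A-B-C-D-E-F), so the interval is some kind of seventh.
Counting semitones, Gb2→F3 is 11, which is the major seventh.

major seventh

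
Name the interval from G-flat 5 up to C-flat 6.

perfect fourth

G to C spans four letter names (G-A-B-C): a fourth.
Gb5 to Cb6 is 5 semitones, matching the perfect fourth exactly, so the quality is perfect.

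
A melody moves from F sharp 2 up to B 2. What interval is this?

F to B spans four letter names (F-G-A-B), so the interval is some kind of fourth.
F#2 to B2 is 5 semitones, matching the perfect fourth exactly, so the quality is perfect.

P4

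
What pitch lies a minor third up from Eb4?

Counting three letter names up from E lands on G.
A minor third spans 3 semitones, so from Eb4 the target pitch is Gb4.

Gb4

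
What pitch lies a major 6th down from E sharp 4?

The sixth takes the letter from E down to G.
A major sixth is 9 semitones; 9 semitones down from E#4 gives G#3.

G sharp 3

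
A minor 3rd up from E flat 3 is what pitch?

G flat 3

Counting three letter names up from E lands on G.
Moving 3 semitones up from Eb3 (the size of a minor third) reaches Gb3.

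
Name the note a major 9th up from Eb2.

The ninth's letter: E up two letter names plus an octave → F.
A major ninth spans 14 semitones, so from Eb2 the target pitch is F3.

F3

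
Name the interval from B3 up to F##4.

B to F spans five letter names (B-C-D-E-F) — that makes it a fifth of some quality.
The perfect fifth is 7 semitones; here we have 8, one semitone wider: augmented.

augmented 5th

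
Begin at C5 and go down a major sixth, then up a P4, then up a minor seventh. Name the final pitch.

Gb5

A major sixth down from C5 is Eb4.
A perfect fourth up from Eb4 is Ab4.
A minor seventh up from Ab4 is Gb5.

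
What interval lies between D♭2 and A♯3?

doubly augmented twelfth

D to A spans five letter names (D-E-F-G-A), plus an octave — that makes it a twelfth of some quality.
Db2 to A#3 spans 21 semitones — two semitones wider than the perfect twelfth (19) — giving a doubly augmented twelfth.
(Equivalently, a compound doubly augmented fifth: a doubly augmented fifth plus an octave.)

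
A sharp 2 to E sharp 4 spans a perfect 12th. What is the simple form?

perfect 5th

Each octave removed subtracts seven from the number: 12 − 7 = 5.
That makes a perfect twelfth a compound perfect fifth — an octave plus a perfect fifth.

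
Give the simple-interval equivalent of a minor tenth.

Subtracting seven from the interval number removes an octave: 10 − 7 = 3.
Quality carries through unchanged, so the simple form is a minor third.

m3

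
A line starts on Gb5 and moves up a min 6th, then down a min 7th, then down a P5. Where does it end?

Gb5 up a minor sixth → Ebb6 (8 semitones).
Down a minor seventh from Ebb6: Fb5 (10 semitones down).
A perfect fifth down from Fb5 is Bbb4.

Bbb4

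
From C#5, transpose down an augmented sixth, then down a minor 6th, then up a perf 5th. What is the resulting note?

An augmented sixth down from C#5 is Eb4.
A minor sixth down from Eb4 is G3.
Up a perfect fifth from G3: D4 (7 semitones up).

D4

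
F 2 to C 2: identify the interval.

perfect 4th

Descending from F2 to C2 is the same interval as ascending C2 to F2.
C to F spans four letter names (C-D-E-F), so the interval is some kind of fourth.
C2 to F2 is 5 semitones, matching the perfect fourth exactly, so the quality is perfect.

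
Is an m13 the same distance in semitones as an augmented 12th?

Yes

A minor thirteenth spans 20 semitones, and an augmented twelfth also spans 20 semitones — they're enharmonic.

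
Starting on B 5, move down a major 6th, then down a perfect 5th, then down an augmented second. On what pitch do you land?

B5 down a major sixth → D5 (9 semitones).
Down a perfect fifth from D5: G4 (7 semitones down).
Down an augmented second from G4: Fb4 (3 semitones down).

F flat 4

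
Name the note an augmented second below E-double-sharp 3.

D-sharp 3

Counting two letter names down from E lands on D.
An augmented second is 3 semitones; 3 semitones down from E##3 gives D#3.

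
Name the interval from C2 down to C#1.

diminished 8th

Descending from C2 to C#1 is the same interval as ascending C#1 to C2.
C to C is the same letter name, plus an octave — that makes it an octave of some quality.
C#1 to C2 spans 11 semitones — one semitone narrower than the perfect octave (12) — giving a diminished octave.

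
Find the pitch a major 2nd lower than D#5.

C#5

Two letter names down from D: C.
A major second is 2 semitones; 2 semitones down from D#5 gives C#5.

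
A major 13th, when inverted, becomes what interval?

First reduce the compound major thirteenth to its simple form, a major sixth.
Interval numbers invert to sum to nine: 6 + 3 = 9, so a sixth inverts to a third.
The quality also flips — major becomes minor — giving a minor third.

minor third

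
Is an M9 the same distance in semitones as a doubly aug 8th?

A major ninth = 14 semitones = a doubly augmented octave; enharmonically equal.

Yes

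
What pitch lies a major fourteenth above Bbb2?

Ab4

The fourteenth's letter: B up seven letter names plus an octave → A.
A major fourteenth spans 23 semitones, so from Bbb2 the target pitch is Ab4.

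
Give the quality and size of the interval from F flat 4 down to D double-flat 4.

Descending from Fb4 to Dbb4 is the same interval as ascending Dbb4 to Fb4.
D to F spans three letter names (D-E-F), so the interval is some kind of third.
Counting semitones, Dbb4→Fb4 is 4, which is the major third.

major third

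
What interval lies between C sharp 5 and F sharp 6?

perfect eleventh

C to F spans four letter names (C-D-E-F), plus an octave, so the interval is some kind of eleventh.
C#5 to F#6 is 17 semitones, matching the perfect eleventh exactly, so the quality is perfect.
(Equivalently, a compound perfect fourth: a perfect fourth plus an octave.)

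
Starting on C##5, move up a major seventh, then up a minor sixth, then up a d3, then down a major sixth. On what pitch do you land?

A major seventh up from C##5 is B##5.
B##5 up a minor sixth → G##6 (8 semitones).
Up a diminished third from G##6: B6 (2 semitones up).
B6 down a major sixth → D6 (9 semitones).

D6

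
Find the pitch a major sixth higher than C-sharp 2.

The sixth takes the letter from C up to A.
Moving 9 semitones up from C#2 (the size of a major sixth) reaches A#2.

A-sharp 2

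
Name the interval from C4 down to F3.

Descending from C4 to F3 is the same interval as ascending F3 to C4.
F to C spans five letter names (F-G-A-B-C): a fifth.
F3 to C4 is 7 semitones, matching the perfect fifth exactly, so the quality is perfect.

perfect fifth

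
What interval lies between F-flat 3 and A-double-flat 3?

F to A spans three letter names (F-G-A), so the interval is some kind of third.
Fb3 to Abb3 is 3 semitones, a half step short of the major third (4), so this is minor.

m3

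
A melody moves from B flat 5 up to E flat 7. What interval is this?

perfect 11th

B to E spans four letter names (B-C-D-E), plus an octave, so the interval is some kind of eleventh.
Bb5 to Eb7 is 17 semitones, matching the perfect eleventh exactly, so the quality is perfect.
(Equivalently, a compound perfect fourth: a perfect fourth plus an octave.)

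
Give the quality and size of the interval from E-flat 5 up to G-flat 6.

minor 10th

E to G spans three letter names (E-F-G), plus an octave: a tenth.
Eb5 to Gb6 is 15 semitones, a half step short of the major tenth (16), so this is minor.
(Equivalently, a compound minor third: a minor third plus an octave.)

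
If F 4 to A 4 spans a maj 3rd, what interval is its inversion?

Inverted interval numbers add to nine, so a third pairs with a sixth (3 + 6 = 9).
And major becomes minor under inversion, so we get a minor sixth.

minor sixth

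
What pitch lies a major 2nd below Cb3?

Bbb2

Counting two letter names down from C lands on B.
A major second spans 2 semitones, so from Cb3 the target pitch is Bbb2.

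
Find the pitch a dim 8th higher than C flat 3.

C double-flat 4

An octave keeps the letter name C, an octave up from C.
A diminished octave is 11 semitones; 11 semitones up from Cb3 gives Cbb4.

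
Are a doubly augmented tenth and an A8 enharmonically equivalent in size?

No

A doubly augmented tenth spans 18 semitones; an augmented octave spans 13 semitones. They differ by 5.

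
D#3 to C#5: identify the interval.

D to C spans seven letter names (D-E-F-G-A-B-C), plus an octave, so the interval is some kind of fourteenth.
At 22 semitones, D#3→C#5 falls one short of a major fourteenth: minor.
(Equivalently, a compound minor seventh: a minor seventh plus an octave.)

minor 14th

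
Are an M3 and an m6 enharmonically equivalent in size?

A major third spans 4 semitones; a minor sixth spans 8 semitones. They differ by 4.

No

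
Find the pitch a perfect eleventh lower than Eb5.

Counting four letter names plus an octave down from E lands on B.
A perfect eleventh spans 17 semitones, so from Eb5 the target pitch is Bb3.

Bb3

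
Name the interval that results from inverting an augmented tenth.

First reduce the compound augmented tenth to its simple form, an augmented third.
Inverted interval numbers add to nine, so a third pairs with a sixth (3 + 6 = 9).
Quality inverts too: augmented becomes diminished. That makes the inversion a diminished sixth.

d6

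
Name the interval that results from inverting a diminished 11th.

First reduce the compound diminished eleventh to its simple form, a diminished fourth.
Inverted interval numbers add to nine, so a fourth pairs with a fifth (4 + 5 = 9).
Quality inverts too: diminished becomes augmented. That makes the inversion an augmented fifth.

augmented 5th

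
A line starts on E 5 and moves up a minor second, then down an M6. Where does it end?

A flat 4

A minor second up from E5 is F5.
F5 down a major sixth → Ab4 (9 semitones).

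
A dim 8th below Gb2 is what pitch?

G1

The letter stays G (same as the start), shifted an octave down.
A diminished octave is 11 semitones; 11 semitones down from Gb2 gives G1.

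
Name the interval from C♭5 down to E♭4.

Descending from Cb5 to Eb4 is the same interval as ascending Eb4 to Cb5.
E to C spans six letter names (E-F-G-A-B-C) — that makes it a sixth of some quality.
Eb4 to Cb5 is 8 semitones, a half step short of the major sixth (9), so this is minor.

minor sixth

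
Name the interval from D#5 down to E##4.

Descending from D#5 to E##4 is the same interval as ascending E##4 to D#5.
E to D spans seven letter names (E-F-G-A-B-C-D), so the interval is some kind of seventh.
The major seventh is 11 semitones; here we have 9, two semitones narrower: diminished.

diminished seventh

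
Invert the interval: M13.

minor third

First reduce the compound major thirteenth to its simple form, a major sixth.
Inverted interval numbers add to nine, so a sixth pairs with a third (6 + 3 = 9).
Quality inverts too: major becomes minor. That makes the inversion a minor third.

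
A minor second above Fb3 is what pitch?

Two letter names up from F: G.
A minor second is 1 semitone; 1 semitone up from Fb3 gives Gbb3.

Gbb3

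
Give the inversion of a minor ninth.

major seventh

First reduce the compound minor ninth to its simple form, a minor second.
Interval numbers invert to sum to nine: 2 + 7 = 9, so a second inverts to a seventh.
Quality inverts too: minor becomes major. That makes the inversion a major seventh.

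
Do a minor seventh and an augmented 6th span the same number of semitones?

Both span 10 semitones: a minor seventh and an augmented sixth are the same chromatic distance.

Yes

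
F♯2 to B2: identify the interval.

perfect 4th

F to B spans four letter names (F-G-A-B) — that makes it a fourth of some quality.
The perfect fourth spans 5 semitones, and F#2 to B2 is exactly 5 semitones — so this is a perfect fourth.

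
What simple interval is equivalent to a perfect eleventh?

perfect fourth

Subtracting seven from the interval number removes an octave: 11 − 7 = 4.
So a perfect eleventh is an octave plus a perfect fourth. The quality is unchanged.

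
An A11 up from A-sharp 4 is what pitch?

The eleventh's letter: A up four letter names plus an octave → D.
Moving 18 semitones up from A#4 (the size of an augmented eleventh) reaches D##6.

D-double-sharp 6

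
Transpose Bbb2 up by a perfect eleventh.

Four letters up from B (plus an octave) reaches E.
A perfect eleventh spans 17 semitones, so from Bbb2 the target pitch is Ebb4.

Ebb4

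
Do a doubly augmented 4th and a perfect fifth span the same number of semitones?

A doubly augmented fourth = 7 semitones = a perfect fifth; enharmonically equal.

Yes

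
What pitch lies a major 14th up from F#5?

E#7

Seven letters up from F (plus an octave) reaches E.
A major fourteenth spans 23 semitones, so from F#5 the target pitch is E#7.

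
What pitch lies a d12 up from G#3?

D5

The twelfth's letter: G up five letter names plus an octave → D.
Moving 18 semitones up from G#3 (the size of a diminished twelfth) reaches D5.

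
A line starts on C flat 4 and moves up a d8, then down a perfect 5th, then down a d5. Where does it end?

A diminished octave up from Cb4 is Cbb5.
Cbb5 down a perfect fifth → Fbb4 (7 semitones).
A diminished fifth down from Fbb4 is Bbb3.

B double-flat 3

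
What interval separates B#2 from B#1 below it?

perfect 8th

Descending from B#2 to B#1 is the same interval as ascending B#1 to B#2.
B to B is the same letter name, plus an octave — that makes it an octave of some quality.
The perfect octave spans 12 semitones, and B#1 to B#2 is exactly 12 semitones — so this is a perfect octave.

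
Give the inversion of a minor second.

major seventh

Interval numbers invert to sum to nine: 2 + 7 = 9, so a second inverts to a seventh.
The quality also flips — minor becomes major — giving a major seventh.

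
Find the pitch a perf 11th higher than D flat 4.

The eleventh's letter: D up four letter names plus an octave → G.
A perfect eleventh spans 17 semitones, so from Db4 the target pitch is Gb5.

G flat 5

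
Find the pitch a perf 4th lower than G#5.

The fourth takes the letter from G down to D.
A perfect fourth is 5 semitones; 5 semitones down from G#5 gives D#5.

D#5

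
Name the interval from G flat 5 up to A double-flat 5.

m2

G to A spans two letter names (G-A): a second.
At 1 semitone, Gb5→Abb5 falls one short of a major second: minor.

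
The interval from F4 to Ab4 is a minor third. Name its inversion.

major sixth

Interval numbers invert to sum to nine: 3 + 6 = 9, so a third inverts to a sixth.
And minor becomes major under inversion, so we get a major sixth.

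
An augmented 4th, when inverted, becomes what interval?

Inverted interval numbers add to nine, so a fourth pairs with a fifth (4 + 5 = 9).
Quality inverts too: augmented becomes diminished. That makes the inversion a diminished fifth.

d5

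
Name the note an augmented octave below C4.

Cb3

An octave keeps the letter name C, an octave down from C.
An augmented octave spans 13 semitones, so from C4 the target pitch is Cb3.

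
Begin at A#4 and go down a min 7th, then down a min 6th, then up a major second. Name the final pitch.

Down a minor seventh from A#4: B#3 (10 semitones down).
A minor sixth down from B#3 is D##3.
A major second up from D##3 is E##3.

E##3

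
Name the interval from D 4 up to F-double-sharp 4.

D to F spans three letter names (D-E-F): a third.
The major third is 4 semitones; here we have 5, one semitone wider: augmented.

augmented third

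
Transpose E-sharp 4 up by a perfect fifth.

Counting five letter names up from E lands on B.
Moving 7 semitones up from E#4 (the size of a perfect fifth) reaches B#4.

B-sharp 4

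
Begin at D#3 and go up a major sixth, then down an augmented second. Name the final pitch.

A3

A major sixth up from D#3 is B#3.
Down an augmented second from B#3: A3 (3 semitones down).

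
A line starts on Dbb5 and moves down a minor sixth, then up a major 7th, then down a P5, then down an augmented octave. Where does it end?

Down a minor sixth from Dbb5: Fb4 (8 semitones down).
A major seventh up from Fb4 is Eb5.
Down a perfect fifth from Eb5: Ab4 (7 semitones down).
Down an augmented octave from Ab4: Abb3 (13 semitones down).

Abb3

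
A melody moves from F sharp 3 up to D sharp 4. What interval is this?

major 6th

F to D spans six letter names (F-G-A-B-C-D): a sixth.
F#3 to D#4 is 9 semitones, matching the major sixth exactly, so the quality is major.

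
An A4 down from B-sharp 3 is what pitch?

Counting four letter names down from B lands on F.
An augmented fourth is 6 semitones; 6 semitones down from B#3 gives F#3.

F-sharp 3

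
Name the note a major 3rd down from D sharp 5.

B 4

Counting three letter names down from D lands on B.
A major third spans 4 semitones, so from D#5 the target pitch is B4.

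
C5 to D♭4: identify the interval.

M7

Descending from C5 to Db4 is the same interval as ascending Db4 to C5.
D to C spans seven letter names (D-E-F-G-A-B-C): a seventh.
Db4 to C5 is 11 semitones, matching the major seventh exactly, so the quality is major.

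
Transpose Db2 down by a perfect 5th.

Counting five letter names down from D lands on G.
A perfect fifth spans 7 semitones, so from Db2 the target pitch is Gb1.

Gb1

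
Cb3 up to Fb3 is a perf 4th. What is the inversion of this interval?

P5

The rule of nine gives the new number: 9 − 4 = 5, so a fourth becomes a fifth.
Quality inverts too: perfect stays perfect. That makes the inversion a perfect fifth.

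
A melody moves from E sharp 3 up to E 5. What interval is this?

E to E is the same letter name, plus 2 octaves — that makes it a fifteenth of some quality.
The perfect fifteenth is 24 semitones; here we have 23, one semitone narrower: diminished.
(Equivalently, a compound diminished octave: a diminished octave plus an octave.)

diminished fifteenth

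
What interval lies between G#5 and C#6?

G to C spans four letter names (G-A-B-C): a fourth.
G#5 to C#6 is 5 semitones, matching the perfect fourth exactly, so the quality is perfect.

P4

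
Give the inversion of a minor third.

M6

The rule of nine gives the new number: 9 − 3 = 6, so a third becomes a sixth.
And minor becomes major under inversion, so we get a major sixth.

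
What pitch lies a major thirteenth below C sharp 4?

Six letters down from C (plus an octave) reaches E.
Moving 21 semitones down from C#4 (the size of a major thirteenth) reaches E2.

E 2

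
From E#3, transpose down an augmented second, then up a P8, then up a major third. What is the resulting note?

E#3 down an augmented second → D3 (3 semitones).
D3 up a perfect octave → D4 (12 semitones).
Up a major third from D4: F#4 (4 semitones up).

F#4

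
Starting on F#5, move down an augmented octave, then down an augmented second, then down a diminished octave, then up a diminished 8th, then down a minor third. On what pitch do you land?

Cb4

Down an augmented octave from F#5: F4 (13 semitones down).
F4 down an augmented second → Ebb4 (3 semitones).
A diminished octave down from Ebb4 is Eb3.
Eb3 up a diminished octave → Ebb4 (11 semitones).
A minor third down from Ebb4 is Cb4.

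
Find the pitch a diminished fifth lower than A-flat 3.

D 3

The fifth takes the letter from A down to D.
A diminished fifth is 6 semitones; 6 semitones down from Ab3 gives D3.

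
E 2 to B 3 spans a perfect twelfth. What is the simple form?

Take out an octave (7 from the number): 12 − 7 = 5.
That makes a perfect twelfth a compound perfect fifth — an octave plus a perfect fifth.

P5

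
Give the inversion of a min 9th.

First reduce the compound minor ninth to its simple form, a minor second.
The rule of nine gives the new number: 9 − 2 = 7, so a second becomes a seventh.
Quality inverts too: minor becomes major. That makes the inversion a major seventh.

M7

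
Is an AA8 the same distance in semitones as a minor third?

A doubly augmented octave is 14 semitones but a minor third is 3 semitones — different sizes.

No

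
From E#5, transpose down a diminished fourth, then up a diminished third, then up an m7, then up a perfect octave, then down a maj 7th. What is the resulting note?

D6

Down a diminished fourth from E#5: B##4 (4 semitones down).
A diminished third up from B##4 is D#5.
A minor seventh up from D#5 is C#6.
Up a perfect octave from C#6: C#7 (12 semitones up).
Down a major seventh from C#7: D6 (11 semitones down).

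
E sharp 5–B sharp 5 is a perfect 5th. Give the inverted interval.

perfect 4th

Inverted interval numbers add to nine, so a fifth pairs with a fourth (5 + 4 = 9).
And perfect stays perfect under inversion, so we get a perfect fourth.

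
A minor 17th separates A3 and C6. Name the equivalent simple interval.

Each octave removed subtracts seven from the number: 17 − 14 = 3.
Quality carries through unchanged, so the simple form is a minor third.

m3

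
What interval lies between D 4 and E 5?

major 9th

D to E spans two letter names (D-E), plus an octave: a ninth.
Counting semitones, D4→E5 is 14, which is the major ninth.
(Equivalently, a compound major second: a major second plus an octave.)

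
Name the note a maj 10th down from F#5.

D4

The tenth's letter: F down three letter names plus an octave → D.
Moving 16 semitones down from F#5 (the size of a major tenth) reaches D4.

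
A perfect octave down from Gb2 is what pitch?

Gb1

An octave keeps the letter name G, an octave down from G.
Moving 12 semitones down from Gb2 (the size of a perfect octave) reaches Gb1.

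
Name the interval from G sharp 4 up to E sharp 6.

G to E spans six letter names (G-A-B-C-D-E), plus an octave: a thirteenth.
Counting semitones, G#4→E#6 is 21, which is the major thirteenth.
(Equivalently, a compound major sixth: a major sixth plus an octave.)

major thirteenth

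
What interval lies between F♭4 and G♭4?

major second

F to G spans two letter names (F-G): a second.
Fb4 to Gb4 is 2 semitones, matching the major second exactly, so the quality is major.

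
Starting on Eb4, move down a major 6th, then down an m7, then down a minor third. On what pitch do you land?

F2

Eb4 down a major sixth → Gb3 (9 semitones).
A minor seventh down from Gb3 is Ab2.
Down a minor third from Ab2: F2 (3 semitones down).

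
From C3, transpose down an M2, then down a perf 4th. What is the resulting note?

A major second down from C3 is Bb2.
A perfect fourth down from Bb2 is F2.

F2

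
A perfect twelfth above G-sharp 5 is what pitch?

D-sharp 7

The twelfth's letter: G up five letter names plus an octave → D.
A perfect twelfth is 19 semitones; 19 semitones up from G#5 gives D#7.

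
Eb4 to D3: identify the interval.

Descending from Eb4 to D3 is the same interval as ascending D3 to Eb4.
D to E spans two letter names (D-E), plus an octave: a ninth.
At 13 semitones, D3→Eb4 falls one short of a major ninth: minor.
(Equivalently, a compound minor second: a minor second plus an octave.)

minor 9th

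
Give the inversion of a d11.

augmented 5th

First reduce the compound diminished eleventh to its simple form, a diminished fourth.
The rule of nine gives the new number: 9 − 4 = 5, so a fourth becomes a fifth.
Quality inverts too: diminished becomes augmented. That makes the inversion an augmented fifth.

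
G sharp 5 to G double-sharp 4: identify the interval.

d8

Descending from G#5 to G##4 is the same interval as ascending G##4 to G#5.
G to G is the same letter name, plus an octave — that makes it an octave of some quality.
The perfect octave is 12 semitones; here we have 11, one semitone narrower: diminished.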